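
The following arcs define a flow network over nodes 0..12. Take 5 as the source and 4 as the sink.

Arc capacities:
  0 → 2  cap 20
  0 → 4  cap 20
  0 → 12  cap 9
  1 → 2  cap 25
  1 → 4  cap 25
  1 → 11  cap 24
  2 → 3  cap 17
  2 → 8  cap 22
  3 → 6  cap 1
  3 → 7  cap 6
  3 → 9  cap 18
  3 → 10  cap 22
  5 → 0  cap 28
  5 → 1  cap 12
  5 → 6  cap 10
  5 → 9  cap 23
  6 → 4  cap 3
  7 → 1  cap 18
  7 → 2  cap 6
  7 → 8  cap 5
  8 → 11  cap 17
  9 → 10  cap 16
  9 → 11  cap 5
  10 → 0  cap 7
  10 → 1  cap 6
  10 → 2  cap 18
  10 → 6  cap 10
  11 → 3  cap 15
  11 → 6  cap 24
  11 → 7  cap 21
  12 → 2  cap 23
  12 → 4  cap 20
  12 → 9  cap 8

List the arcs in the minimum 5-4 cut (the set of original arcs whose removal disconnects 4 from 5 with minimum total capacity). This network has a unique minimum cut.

Min-cut arcs: {(0,4), (0,12), (1,4), (6,4)} (total capacity 57)

augment #1: 5→0→4 push 20
augment #2: 5→1→4 push 12
augment #3: 5→6→4 push 3
augment #4: 5→0→12→4 push 8
augment #5: 5→9→10→1→4 push 6
augment #6: 5→9→10→0→12→4 push 1
augment #7: 5→9→11→7→1→4 push 5
augment #8: 5→9→10→2→3→7→1→4 push 2
max flow = 57; residual-reachable set from 5 gives S-side
cut edges (S→T): {(0,4), (0,12), (1,4), (6,4)} total cap 57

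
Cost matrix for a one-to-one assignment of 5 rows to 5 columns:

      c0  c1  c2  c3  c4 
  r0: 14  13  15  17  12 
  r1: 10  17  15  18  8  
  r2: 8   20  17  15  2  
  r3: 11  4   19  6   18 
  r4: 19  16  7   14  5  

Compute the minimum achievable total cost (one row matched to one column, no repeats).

optimal assignment: row0→col1 (cost 13), row1→col0 (cost 10), row2→col4 (cost 2), row3→col3 (cost 6), row4→col2 (cost 7)
total = 13 + 10 + 2 + 6 + 7 = 38

Minimum assignment cost: 38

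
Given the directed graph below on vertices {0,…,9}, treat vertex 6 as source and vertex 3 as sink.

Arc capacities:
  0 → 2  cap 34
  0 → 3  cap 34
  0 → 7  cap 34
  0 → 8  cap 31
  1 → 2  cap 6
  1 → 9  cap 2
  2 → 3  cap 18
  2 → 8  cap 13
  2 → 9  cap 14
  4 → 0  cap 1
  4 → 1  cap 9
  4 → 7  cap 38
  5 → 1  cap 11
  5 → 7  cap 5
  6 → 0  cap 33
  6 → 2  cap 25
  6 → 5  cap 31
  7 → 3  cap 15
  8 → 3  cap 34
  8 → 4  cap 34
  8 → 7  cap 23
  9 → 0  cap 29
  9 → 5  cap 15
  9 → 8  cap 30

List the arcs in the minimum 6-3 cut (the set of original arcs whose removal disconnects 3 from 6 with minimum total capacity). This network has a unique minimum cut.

Min-cut arcs: {(1,2), (1,9), (5,7), (6,0), (6,2)} (total capacity 71)

augment #1: 6→0→3 push 33
augment #2: 6→2→3 push 18
augment #3: 6→2→8→3 push 7
augment #4: 6→5→7→3 push 5
augment #5: 6→5→1→2→8→3 push 6
augment #6: 6→5→1→9→0→3 push 1
augment #7: 6→5→1→9→8→3 push 1
max flow = 71; residual-reachable set from 6 gives S-side
cut edges (S→T): {(1,2), (1,9), (5,7), (6,0), (6,2)} total cap 71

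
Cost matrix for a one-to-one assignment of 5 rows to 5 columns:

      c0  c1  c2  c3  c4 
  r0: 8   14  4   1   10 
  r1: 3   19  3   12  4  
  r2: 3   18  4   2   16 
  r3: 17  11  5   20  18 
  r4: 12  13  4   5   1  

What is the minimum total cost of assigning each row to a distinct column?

optimal assignment: row0→col3 (cost 1), row1→col2 (cost 3), row2→col0 (cost 3), row3→col1 (cost 11), row4→col4 (cost 1)
total = 1 + 3 + 3 + 11 + 1 = 19

Minimum assignment cost: 19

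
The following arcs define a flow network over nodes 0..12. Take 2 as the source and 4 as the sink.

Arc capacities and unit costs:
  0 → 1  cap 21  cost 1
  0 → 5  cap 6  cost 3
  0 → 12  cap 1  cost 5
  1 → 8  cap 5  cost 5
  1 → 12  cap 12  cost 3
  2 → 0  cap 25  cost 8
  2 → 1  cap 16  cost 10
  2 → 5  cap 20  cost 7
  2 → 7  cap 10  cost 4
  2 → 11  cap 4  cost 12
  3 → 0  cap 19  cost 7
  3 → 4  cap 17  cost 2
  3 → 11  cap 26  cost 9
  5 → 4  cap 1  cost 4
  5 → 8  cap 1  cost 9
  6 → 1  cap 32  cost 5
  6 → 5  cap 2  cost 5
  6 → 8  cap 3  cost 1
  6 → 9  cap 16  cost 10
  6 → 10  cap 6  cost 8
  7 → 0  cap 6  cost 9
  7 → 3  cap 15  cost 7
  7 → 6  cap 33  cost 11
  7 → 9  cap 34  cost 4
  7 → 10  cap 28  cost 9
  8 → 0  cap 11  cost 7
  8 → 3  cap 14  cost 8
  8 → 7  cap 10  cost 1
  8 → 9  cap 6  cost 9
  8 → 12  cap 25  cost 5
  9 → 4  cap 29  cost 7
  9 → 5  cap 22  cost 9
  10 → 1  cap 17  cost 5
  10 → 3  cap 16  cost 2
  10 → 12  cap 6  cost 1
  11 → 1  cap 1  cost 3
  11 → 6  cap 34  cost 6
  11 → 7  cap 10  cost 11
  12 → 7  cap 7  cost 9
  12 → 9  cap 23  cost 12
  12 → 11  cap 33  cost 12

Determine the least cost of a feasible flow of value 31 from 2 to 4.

Minimum cost for 31 units: 719

shortest-cost path #1: 2→5→4 push 1 @ unit cost 11 (adds 11)
shortest-cost path #2: 2→7→3→4 push 10 @ unit cost 13 (adds 130)
shortest-cost path #3: 2→0→1→8→3→4 push 5 @ unit cost 24 (adds 120)
shortest-cost path #4: 2→5→8→3→4 push 1 @ unit cost 26 (adds 26)
shortest-cost path #5: 2→11→6→8→3→4 push 1 @ unit cost 29 (adds 29)
shortest-cost path #6: 2→0→1→12→9→4 push 12 @ unit cost 31 (adds 372)
shortest-cost path #7: 2→11→6→8→7→9→4 push 1 @ unit cost 31 (adds 31)
total cost = 719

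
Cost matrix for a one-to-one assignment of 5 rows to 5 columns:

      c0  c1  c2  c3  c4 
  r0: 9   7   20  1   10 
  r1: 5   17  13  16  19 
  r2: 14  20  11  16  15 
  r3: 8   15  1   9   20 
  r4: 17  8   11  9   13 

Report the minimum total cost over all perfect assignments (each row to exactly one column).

optimal assignment: row0→col3 (cost 1), row1→col0 (cost 5), row2→col4 (cost 15), row3→col2 (cost 1), row4→col1 (cost 8)
total = 1 + 5 + 15 + 1 + 8 = 30

Minimum assignment cost: 30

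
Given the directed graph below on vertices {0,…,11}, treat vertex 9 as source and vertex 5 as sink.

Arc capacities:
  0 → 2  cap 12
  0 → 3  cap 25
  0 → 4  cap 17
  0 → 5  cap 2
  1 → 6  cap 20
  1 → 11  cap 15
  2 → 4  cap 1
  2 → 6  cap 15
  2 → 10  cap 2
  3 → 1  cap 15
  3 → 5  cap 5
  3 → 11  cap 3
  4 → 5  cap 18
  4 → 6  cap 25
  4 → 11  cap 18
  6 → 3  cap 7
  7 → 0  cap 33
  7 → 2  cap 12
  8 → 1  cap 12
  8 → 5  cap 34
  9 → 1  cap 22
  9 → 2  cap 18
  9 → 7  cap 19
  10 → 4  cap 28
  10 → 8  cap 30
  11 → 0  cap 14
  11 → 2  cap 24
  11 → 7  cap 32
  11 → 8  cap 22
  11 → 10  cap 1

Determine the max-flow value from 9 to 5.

Maximum flow value: 44

augment #1: 9→2→4→5 bottleneck 1, total now 1
augment #2: 9→7→0→5 bottleneck 2, total now 3
augment #3: 9→1→6→3→5 bottleneck 5, total now 8
augment #4: 9→1→11→8→5 bottleneck 15, total now 23
augment #5: 9→2→10→4→5 bottleneck 2, total now 25
augment #6: 9→7→0→4→5 bottleneck 15, total now 40
augment #7: 9→1→6→3→11→8→5 bottleneck 2, total now 42
augment #8: 9→7→0→3→11→8→5 bottleneck 1, total now 43
augment #9: 9→7→0→4→10→8→5 bottleneck 1, total now 44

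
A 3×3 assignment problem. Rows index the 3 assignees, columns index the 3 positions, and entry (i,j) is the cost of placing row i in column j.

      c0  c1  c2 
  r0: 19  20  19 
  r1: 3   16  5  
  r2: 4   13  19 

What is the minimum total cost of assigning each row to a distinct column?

Minimum assignment cost: 29

optimal assignment: row0→col1 (cost 20), row1→col2 (cost 5), row2→col0 (cost 4)
total = 20 + 5 + 4 = 29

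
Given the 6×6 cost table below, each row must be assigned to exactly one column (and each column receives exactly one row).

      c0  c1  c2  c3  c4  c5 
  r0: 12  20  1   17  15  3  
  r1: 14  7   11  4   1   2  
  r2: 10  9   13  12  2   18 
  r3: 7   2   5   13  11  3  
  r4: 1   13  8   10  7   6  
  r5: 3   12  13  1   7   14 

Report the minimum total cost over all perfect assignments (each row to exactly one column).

optimal assignment: row0→col2 (cost 1), row1→col5 (cost 2), row2→col4 (cost 2), row3→col1 (cost 2), row4→col0 (cost 1), row5→col3 (cost 1)
total = 1 + 2 + 2 + 2 + 1 + 1 = 9

Minimum assignment cost: 9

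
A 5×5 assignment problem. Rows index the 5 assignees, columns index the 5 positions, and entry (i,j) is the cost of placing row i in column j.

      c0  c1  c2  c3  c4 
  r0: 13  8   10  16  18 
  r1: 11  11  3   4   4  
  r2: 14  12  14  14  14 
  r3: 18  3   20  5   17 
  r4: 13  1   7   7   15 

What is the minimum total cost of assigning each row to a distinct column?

optimal assignment: row0→col2 (cost 10), row1→col4 (cost 4), row2→col0 (cost 14), row3→col3 (cost 5), row4→col1 (cost 1)
total = 10 + 4 + 14 + 5 + 1 = 34

Minimum assignment cost: 34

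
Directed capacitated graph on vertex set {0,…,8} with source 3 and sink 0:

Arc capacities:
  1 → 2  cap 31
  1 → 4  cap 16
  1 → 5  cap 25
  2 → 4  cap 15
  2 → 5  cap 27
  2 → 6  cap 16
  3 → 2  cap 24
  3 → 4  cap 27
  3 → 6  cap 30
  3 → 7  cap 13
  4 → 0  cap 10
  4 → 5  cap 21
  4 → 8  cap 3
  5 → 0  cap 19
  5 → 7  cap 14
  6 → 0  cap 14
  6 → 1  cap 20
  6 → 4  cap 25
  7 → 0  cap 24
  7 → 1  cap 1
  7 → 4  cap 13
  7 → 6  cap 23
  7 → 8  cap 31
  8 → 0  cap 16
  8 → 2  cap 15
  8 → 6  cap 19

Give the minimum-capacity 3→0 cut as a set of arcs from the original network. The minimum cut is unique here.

augment #1: 3→4→0 push 10
augment #2: 3→6→0 push 14
augment #3: 3→7→0 push 13
augment #4: 3→2→5→0 push 19
augment #5: 3→4→8→0 push 3
augment #6: 3→2→5→7→0 push 5
augment #7: 3→4→5→7→0 push 6
augment #8: 3→4→5→7→8→0 push 3
max flow = 73; residual-reachable set from 3 gives S-side
cut edges (S→T): {(3,7), (4,0), (4,8), (5,0), (5,7), (6,0)} total cap 73

Min-cut arcs: {(3,7), (4,0), (4,8), (5,0), (5,7), (6,0)} (total capacity 73)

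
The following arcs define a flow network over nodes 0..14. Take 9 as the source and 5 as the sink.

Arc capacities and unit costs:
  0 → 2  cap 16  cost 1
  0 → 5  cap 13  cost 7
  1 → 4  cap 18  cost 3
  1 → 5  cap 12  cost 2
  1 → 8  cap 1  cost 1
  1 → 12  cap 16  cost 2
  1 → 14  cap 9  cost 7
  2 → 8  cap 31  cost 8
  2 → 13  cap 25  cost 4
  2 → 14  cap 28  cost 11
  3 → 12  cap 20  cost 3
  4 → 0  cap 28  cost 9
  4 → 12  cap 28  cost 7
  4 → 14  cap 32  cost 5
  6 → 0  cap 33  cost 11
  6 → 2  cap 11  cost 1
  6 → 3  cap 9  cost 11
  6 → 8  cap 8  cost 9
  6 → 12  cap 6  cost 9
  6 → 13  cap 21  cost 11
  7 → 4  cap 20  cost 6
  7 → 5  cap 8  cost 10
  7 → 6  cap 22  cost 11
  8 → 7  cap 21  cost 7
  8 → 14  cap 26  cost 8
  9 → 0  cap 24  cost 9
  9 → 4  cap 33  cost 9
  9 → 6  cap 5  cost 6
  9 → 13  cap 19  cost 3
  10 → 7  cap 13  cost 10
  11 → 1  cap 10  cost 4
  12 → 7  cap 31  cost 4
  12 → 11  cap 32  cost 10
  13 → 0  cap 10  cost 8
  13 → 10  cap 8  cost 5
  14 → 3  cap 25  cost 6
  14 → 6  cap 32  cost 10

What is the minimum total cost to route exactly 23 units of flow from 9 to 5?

shortest-cost path #1: 9→0→5 push 13 @ unit cost 16 (adds 208)
shortest-cost path #2: 9→13→10→7→5 push 8 @ unit cost 28 (adds 224)
shortest-cost path #3: 9→6→12→11→1→5 push 2 @ unit cost 31 (adds 62)
total cost = 494

Minimum cost for 23 units: 494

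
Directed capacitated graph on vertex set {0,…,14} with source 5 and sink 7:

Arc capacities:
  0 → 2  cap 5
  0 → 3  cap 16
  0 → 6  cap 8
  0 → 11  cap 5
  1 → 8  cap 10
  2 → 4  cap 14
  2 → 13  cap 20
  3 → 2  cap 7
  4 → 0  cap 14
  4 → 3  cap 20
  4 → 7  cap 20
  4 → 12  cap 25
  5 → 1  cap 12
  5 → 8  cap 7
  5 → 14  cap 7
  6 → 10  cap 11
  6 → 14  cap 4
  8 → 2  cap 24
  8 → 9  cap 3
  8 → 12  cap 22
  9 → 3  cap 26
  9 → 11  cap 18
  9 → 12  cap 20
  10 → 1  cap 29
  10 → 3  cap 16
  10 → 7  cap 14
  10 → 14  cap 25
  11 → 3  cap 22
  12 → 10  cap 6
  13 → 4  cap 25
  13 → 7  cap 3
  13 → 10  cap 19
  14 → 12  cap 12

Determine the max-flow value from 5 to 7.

Maximum flow value: 23

augment #1: 5→8→2→4→7 bottleneck 7, total now 7
augment #2: 5→14→12→10→7 bottleneck 6, total now 13
augment #3: 5→1→8→2→4→7 bottleneck 7, total now 20
augment #4: 5→1→8→2→13→7 bottleneck 3, total now 23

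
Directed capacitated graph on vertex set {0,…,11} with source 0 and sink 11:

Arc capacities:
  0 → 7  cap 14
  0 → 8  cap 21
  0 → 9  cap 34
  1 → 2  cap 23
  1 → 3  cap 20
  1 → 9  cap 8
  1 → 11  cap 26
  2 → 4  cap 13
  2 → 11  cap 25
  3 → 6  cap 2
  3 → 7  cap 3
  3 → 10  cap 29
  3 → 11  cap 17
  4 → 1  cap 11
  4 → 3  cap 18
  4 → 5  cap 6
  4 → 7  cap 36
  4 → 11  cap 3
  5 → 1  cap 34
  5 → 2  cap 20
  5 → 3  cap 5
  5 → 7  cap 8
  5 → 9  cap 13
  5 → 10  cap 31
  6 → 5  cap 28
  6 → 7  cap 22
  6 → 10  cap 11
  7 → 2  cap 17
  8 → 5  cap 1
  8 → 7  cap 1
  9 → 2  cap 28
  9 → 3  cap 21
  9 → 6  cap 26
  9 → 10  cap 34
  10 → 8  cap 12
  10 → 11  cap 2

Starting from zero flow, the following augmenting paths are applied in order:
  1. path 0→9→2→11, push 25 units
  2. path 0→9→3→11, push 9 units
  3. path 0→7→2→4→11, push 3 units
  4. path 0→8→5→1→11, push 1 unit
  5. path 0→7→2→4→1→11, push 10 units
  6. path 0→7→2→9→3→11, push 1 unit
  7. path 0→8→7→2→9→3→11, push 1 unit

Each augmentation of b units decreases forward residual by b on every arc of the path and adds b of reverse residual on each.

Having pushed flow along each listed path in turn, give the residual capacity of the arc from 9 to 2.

Residual capacity of (9,2): 5

after path 1 (0→9→2→11, push 25): res(9,2)=3
after path 2 (0→9→3→11, push 9): res(9,2)=3
after path 3 (0→7→2→4→11, push 3): res(9,2)=3
after path 4 (0→8→5→1→11, push 1): res(9,2)=3
after path 5 (0→7→2→4→1→11, push 10): res(9,2)=3
after path 6 (0→7→2→9→3→11, push 1): res(9,2)=4
after path 7 (0→8→7→2→9→3→11, push 1): res(9,2)=5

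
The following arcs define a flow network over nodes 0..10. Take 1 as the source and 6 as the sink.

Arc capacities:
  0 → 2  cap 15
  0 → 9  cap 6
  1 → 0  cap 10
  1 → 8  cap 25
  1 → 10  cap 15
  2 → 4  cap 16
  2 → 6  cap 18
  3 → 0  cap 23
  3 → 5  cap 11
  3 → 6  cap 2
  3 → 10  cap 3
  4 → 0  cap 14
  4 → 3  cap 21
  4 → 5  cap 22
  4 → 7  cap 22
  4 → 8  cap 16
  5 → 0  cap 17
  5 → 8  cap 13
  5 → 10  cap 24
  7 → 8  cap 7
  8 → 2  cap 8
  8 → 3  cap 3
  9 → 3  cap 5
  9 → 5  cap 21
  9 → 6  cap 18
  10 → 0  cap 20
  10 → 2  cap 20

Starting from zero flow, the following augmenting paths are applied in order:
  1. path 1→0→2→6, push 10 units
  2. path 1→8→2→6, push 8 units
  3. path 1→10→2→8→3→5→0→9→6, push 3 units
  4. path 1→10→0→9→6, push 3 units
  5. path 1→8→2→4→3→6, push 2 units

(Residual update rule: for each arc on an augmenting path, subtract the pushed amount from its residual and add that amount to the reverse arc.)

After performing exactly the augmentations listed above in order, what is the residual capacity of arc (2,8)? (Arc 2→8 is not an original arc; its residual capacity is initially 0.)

Residual capacity of (2,8): 7

after path 1 (1→0→2→6, push 10): res(2,8)=0
after path 2 (1→8→2→6, push 8): res(2,8)=8
after path 3 (1→10→2→8→3→5→0→9→6, push 3): res(2,8)=5
after path 4 (1→10→0→9→6, push 3): res(2,8)=5
after path 5 (1→8→2→4→3→6, push 2): res(2,8)=7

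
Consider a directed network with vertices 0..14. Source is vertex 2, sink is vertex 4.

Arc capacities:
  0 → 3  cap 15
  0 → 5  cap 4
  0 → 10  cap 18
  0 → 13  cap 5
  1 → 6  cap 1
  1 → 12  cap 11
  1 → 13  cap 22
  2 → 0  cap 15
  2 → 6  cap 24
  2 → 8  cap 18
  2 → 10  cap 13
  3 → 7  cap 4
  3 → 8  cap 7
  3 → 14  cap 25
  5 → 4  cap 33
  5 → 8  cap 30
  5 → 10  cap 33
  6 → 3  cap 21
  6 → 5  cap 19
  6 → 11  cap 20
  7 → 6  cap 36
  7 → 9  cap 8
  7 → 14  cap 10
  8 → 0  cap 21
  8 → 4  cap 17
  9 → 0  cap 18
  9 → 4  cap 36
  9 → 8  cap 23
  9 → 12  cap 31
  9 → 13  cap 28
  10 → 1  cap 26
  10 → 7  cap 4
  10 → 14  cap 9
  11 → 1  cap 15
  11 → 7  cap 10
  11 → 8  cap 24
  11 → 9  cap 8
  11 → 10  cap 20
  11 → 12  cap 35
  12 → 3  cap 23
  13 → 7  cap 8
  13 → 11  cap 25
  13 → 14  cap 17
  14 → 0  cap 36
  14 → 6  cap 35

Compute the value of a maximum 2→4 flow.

augment #1: 2→8→4 bottleneck 17, total now 17
augment #2: 2→0→5→4 bottleneck 4, total now 21
augment #3: 2→6→5→4 bottleneck 19, total now 40
augment #4: 2→6→11→9→4 bottleneck 5, total now 45
augment #5: 2→10→7→9→4 bottleneck 4, total now 49
augment #6: 2→0→3→7→9→4 bottleneck 4, total now 53
augment #7: 2→0→13→11→9→4 bottleneck 3, total now 56

Maximum flow value: 56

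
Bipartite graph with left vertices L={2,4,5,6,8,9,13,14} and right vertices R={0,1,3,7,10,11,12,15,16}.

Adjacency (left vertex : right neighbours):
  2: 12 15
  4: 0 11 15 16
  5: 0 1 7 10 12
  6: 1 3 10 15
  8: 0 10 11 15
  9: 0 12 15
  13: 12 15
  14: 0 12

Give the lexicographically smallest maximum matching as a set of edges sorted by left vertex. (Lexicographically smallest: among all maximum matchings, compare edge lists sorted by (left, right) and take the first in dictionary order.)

Lex-smallest maximum matching: {(2,12), (4,11), (5,1), (6,3), (8,10), (9,0), (13,15)}

|M| = 7 (so the lex-smallest maximum matching has 7 edges)
process left vertices in ascending order; for each, take the smallest-labelled available neighbour that still permits 7 edges overall, or leave it unmatched if none does
lex-smallest matching: {2-12, 4-11, 5-1, 6-3, 8-10, 9-0, 13-15}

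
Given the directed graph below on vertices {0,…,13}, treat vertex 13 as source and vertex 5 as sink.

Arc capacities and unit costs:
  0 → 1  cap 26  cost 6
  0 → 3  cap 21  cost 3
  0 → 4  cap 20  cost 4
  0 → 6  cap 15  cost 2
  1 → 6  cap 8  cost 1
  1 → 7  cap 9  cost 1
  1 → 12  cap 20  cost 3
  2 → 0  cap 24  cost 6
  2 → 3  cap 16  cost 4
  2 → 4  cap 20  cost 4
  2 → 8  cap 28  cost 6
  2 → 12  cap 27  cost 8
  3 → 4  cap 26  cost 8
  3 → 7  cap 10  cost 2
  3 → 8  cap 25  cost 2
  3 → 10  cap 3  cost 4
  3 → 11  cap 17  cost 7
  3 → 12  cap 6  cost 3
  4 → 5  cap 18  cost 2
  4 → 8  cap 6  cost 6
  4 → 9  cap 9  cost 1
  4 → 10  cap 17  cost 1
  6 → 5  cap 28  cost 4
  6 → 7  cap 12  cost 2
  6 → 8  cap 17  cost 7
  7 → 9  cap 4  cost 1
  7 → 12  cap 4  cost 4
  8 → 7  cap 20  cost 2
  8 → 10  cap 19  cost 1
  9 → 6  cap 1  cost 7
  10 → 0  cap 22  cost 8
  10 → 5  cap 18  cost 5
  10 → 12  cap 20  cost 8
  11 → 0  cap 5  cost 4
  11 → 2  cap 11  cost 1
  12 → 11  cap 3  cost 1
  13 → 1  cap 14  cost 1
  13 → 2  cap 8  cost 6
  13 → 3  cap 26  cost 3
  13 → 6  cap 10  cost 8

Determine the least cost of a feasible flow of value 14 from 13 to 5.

shortest-cost path #1: 13→1→6→5 push 8 @ unit cost 6 (adds 48)
shortest-cost path #2: 13→3→8→10→5 push 6 @ unit cost 11 (adds 66)
total cost = 114

Minimum cost for 14 units: 114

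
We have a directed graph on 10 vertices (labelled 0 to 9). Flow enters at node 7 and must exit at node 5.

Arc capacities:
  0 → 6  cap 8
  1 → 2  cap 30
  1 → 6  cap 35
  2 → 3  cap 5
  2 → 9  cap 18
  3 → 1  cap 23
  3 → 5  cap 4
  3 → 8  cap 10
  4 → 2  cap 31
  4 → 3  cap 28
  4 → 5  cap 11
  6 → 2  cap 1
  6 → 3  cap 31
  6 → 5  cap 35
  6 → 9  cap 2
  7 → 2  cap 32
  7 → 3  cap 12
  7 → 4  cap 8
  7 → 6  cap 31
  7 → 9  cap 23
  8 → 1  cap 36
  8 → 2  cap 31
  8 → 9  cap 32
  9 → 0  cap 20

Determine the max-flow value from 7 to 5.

augment #1: 7→3→5 bottleneck 4, total now 4
augment #2: 7→4→5 bottleneck 8, total now 12
augment #3: 7→6→5 bottleneck 31, total now 43
augment #4: 7→3→1→6→5 bottleneck 4, total now 47

Maximum flow value: 47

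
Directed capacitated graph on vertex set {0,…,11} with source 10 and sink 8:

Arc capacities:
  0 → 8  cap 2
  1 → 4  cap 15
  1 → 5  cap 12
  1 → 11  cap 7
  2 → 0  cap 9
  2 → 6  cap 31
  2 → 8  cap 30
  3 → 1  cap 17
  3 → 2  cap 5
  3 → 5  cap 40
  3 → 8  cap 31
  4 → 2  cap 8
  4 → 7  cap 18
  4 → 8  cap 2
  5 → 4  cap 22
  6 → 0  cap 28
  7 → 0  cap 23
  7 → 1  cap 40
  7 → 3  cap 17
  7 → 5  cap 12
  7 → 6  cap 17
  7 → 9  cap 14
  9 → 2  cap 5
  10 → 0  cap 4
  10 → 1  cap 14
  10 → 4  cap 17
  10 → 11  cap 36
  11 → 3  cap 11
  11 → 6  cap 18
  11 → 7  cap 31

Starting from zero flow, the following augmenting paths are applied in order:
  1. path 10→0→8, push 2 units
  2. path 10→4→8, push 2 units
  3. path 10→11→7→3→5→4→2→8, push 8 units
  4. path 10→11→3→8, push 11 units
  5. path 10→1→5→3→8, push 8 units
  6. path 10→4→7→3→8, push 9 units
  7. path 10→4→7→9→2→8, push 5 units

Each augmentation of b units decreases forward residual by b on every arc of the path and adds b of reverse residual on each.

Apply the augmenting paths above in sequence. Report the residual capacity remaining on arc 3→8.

Residual capacity of (3,8): 3

after path 1 (10→0→8, push 2): res(3,8)=31
after path 2 (10→4→8, push 2): res(3,8)=31
after path 3 (10→11→7→3→5→4→2→8, push 8): res(3,8)=31
after path 4 (10→11→3→8, push 11): res(3,8)=20
after path 5 (10→1→5→3→8, push 8): res(3,8)=12
after path 6 (10→4→7→3→8, push 9): res(3,8)=3
after path 7 (10→4→7→9→2→8, push 5): res(3,8)=3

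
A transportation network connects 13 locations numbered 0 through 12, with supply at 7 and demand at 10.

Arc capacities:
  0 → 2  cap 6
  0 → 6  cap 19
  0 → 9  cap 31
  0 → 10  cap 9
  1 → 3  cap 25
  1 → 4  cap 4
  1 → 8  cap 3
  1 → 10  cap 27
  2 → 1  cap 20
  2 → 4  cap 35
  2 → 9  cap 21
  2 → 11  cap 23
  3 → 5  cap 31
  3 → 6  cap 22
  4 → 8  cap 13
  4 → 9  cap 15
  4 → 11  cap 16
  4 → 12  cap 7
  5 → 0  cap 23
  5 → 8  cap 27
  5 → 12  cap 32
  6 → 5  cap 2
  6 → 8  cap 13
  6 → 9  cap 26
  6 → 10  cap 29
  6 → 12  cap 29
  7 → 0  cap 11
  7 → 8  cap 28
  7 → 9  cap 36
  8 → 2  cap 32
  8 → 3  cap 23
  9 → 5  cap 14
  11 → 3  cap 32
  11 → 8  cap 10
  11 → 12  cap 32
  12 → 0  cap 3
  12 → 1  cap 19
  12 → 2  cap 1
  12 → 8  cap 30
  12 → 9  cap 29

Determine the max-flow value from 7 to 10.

augment #1: 7→0→10 bottleneck 9, total now 9
augment #2: 7→0→6→10 bottleneck 2, total now 11
augment #3: 7→8→2→1→10 bottleneck 20, total now 31
augment #4: 7→8→3→6→10 bottleneck 8, total now 39
augment #5: 7→9→5→0→6→10 bottleneck 14, total now 53

Maximum flow value: 53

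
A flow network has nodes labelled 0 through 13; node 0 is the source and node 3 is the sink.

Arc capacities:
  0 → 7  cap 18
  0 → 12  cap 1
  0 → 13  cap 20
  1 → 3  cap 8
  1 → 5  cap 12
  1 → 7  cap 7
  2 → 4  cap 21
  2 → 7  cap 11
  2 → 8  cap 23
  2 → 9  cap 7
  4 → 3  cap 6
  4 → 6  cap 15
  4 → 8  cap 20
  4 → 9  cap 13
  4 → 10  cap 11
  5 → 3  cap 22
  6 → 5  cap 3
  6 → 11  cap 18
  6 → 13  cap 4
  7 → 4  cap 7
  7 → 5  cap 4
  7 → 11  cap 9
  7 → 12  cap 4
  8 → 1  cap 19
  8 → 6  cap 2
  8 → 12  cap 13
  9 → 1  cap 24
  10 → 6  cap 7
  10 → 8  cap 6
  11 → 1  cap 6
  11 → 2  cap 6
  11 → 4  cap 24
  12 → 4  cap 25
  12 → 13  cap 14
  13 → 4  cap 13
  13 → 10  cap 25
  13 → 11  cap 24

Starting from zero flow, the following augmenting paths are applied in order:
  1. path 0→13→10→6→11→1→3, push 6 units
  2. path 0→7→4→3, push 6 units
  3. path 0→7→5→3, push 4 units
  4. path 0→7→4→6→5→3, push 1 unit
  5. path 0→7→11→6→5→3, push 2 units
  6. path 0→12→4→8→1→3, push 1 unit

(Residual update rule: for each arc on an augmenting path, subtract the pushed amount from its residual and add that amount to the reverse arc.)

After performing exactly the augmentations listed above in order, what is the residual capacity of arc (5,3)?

Residual capacity of (5,3): 15

after path 1 (0→13→10→6→11→1→3, push 6): res(5,3)=22
after path 2 (0→7→4→3, push 6): res(5,3)=22
after path 3 (0→7→5→3, push 4): res(5,3)=18
after path 4 (0→7→4→6→5→3, push 1): res(5,3)=17
after path 5 (0→7→11→6→5→3, push 2): res(5,3)=15
after path 6 (0→12→4→8→1→3, push 1): res(5,3)=15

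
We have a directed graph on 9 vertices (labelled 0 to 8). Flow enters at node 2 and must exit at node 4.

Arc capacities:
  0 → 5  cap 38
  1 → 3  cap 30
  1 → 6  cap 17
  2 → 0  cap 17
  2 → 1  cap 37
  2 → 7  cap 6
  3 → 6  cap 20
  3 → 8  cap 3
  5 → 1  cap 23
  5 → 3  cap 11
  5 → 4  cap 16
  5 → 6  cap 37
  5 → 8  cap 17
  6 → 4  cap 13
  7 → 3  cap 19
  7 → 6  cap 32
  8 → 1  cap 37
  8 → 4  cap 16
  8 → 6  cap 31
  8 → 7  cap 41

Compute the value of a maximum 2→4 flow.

augment #1: 2→0→5→4 bottleneck 16, total now 16
augment #2: 2→1→6→4 bottleneck 13, total now 29
augment #3: 2→0→5→8→4 bottleneck 1, total now 30
augment #4: 2→1→3→8→4 bottleneck 3, total now 33

Maximum flow value: 33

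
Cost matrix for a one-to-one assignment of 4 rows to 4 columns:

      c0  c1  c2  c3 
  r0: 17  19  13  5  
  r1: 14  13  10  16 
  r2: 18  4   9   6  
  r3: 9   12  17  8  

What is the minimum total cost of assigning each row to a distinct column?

optimal assignment: row0→col3 (cost 5), row1→col2 (cost 10), row2→col1 (cost 4), row3→col0 (cost 9)
total = 5 + 10 + 4 + 9 = 28

Minimum assignment cost: 28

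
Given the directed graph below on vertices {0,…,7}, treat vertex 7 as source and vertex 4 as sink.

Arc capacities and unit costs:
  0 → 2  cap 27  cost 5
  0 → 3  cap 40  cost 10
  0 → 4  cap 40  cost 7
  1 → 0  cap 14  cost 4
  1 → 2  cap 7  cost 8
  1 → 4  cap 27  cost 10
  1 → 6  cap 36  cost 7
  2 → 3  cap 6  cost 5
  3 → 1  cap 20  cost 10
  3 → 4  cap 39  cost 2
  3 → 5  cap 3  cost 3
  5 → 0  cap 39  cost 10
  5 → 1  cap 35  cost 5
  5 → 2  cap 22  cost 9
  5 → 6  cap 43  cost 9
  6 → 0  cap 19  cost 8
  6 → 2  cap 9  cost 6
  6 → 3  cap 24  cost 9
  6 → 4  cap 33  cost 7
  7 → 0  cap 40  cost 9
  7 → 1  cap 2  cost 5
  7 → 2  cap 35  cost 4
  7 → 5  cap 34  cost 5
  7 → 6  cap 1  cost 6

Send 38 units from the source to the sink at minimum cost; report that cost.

shortest-cost path #1: 7→2→3→4 push 6 @ unit cost 11 (adds 66)
shortest-cost path #2: 7→6→4 push 1 @ unit cost 13 (adds 13)
shortest-cost path #3: 7→1→4 push 2 @ unit cost 15 (adds 30)
shortest-cost path #4: 7→0→4 push 29 @ unit cost 16 (adds 464)
total cost = 573

Minimum cost for 38 units: 573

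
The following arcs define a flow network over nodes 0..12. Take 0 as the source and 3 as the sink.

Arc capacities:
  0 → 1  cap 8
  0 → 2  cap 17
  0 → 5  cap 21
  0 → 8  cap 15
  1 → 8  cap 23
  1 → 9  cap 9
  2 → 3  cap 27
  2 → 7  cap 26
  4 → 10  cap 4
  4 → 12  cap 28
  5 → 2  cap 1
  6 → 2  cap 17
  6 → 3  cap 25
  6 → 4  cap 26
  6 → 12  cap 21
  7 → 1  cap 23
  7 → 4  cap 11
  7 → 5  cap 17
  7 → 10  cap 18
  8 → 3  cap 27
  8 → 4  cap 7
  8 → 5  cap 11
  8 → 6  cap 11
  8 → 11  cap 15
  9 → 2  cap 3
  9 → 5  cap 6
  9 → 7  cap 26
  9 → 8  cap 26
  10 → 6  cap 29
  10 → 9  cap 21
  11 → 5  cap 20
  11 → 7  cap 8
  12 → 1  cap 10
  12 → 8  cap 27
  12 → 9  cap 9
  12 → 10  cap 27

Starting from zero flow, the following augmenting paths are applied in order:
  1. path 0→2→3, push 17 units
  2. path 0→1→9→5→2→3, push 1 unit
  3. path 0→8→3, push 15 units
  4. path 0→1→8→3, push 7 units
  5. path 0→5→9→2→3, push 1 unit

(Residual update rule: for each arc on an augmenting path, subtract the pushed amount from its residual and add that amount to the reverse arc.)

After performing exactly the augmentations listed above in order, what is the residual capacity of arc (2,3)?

after path 1 (0→2→3, push 17): res(2,3)=10
after path 2 (0→1→9→5→2→3, push 1): res(2,3)=9
after path 3 (0→8→3, push 15): res(2,3)=9
after path 4 (0→1→8→3, push 7): res(2,3)=9
after path 5 (0→5→9→2→3, push 1): res(2,3)=8

Residual capacity of (2,3): 8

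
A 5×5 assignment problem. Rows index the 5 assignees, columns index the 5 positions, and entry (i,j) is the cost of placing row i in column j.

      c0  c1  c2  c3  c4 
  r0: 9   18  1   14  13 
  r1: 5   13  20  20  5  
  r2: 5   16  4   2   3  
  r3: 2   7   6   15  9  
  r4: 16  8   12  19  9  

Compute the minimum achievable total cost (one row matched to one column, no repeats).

optimal assignment: row0→col2 (cost 1), row1→col4 (cost 5), row2→col3 (cost 2), row3→col0 (cost 2), row4→col1 (cost 8)
total = 1 + 5 + 2 + 2 + 8 = 18

Minimum assignment cost: 18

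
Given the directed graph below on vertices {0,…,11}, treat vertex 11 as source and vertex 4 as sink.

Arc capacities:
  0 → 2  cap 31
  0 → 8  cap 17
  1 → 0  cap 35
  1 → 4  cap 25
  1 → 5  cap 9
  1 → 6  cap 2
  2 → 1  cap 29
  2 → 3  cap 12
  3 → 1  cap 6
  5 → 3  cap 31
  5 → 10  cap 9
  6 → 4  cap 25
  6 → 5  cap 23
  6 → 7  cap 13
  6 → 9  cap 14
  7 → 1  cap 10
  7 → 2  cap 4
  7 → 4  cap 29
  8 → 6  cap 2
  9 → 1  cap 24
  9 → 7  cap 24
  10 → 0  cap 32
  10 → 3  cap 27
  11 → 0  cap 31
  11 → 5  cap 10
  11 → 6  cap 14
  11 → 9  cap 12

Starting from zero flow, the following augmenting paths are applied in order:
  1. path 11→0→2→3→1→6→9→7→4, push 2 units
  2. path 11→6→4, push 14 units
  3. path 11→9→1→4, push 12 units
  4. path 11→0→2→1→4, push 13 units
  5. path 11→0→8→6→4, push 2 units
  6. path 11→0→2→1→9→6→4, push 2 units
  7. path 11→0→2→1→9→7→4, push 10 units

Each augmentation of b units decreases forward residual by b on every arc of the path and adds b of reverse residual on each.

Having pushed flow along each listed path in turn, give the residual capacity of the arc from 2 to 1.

after path 1 (11→0→2→3→1→6→9→7→4, push 2): res(2,1)=29
after path 2 (11→6→4, push 14): res(2,1)=29
after path 3 (11→9→1→4, push 12): res(2,1)=29
after path 4 (11→0→2→1→4, push 13): res(2,1)=16
after path 5 (11→0→8→6→4, push 2): res(2,1)=16
after path 6 (11→0→2→1→9→6→4, push 2): res(2,1)=14
after path 7 (11→0→2→1→9→7→4, push 10): res(2,1)=4

Residual capacity of (2,1): 4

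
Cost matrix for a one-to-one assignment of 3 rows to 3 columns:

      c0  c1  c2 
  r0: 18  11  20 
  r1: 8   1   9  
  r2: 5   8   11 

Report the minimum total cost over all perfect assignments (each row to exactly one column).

Minimum assignment cost: 25

optimal assignment: row0→col1 (cost 11), row1→col2 (cost 9), row2→col0 (cost 5)
total = 11 + 9 + 5 = 25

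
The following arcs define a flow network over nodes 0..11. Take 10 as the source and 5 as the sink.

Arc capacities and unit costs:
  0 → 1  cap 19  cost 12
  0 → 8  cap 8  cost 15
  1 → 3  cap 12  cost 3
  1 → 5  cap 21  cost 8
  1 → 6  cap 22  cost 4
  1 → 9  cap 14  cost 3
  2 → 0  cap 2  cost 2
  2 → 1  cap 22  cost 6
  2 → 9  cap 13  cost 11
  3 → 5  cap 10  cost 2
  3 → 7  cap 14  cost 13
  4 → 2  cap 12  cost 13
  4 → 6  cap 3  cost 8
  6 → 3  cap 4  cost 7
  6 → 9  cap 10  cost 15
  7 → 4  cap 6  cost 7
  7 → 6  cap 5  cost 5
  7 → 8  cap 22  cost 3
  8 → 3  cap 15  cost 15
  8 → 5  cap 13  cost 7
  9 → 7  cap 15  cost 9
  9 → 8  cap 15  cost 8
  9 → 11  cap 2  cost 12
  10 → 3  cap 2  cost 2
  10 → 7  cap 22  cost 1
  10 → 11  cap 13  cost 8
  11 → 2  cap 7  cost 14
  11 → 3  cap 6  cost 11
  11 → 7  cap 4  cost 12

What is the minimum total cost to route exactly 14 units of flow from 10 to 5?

shortest-cost path #1: 10→3→5 push 2 @ unit cost 4 (adds 8)
shortest-cost path #2: 10→7→8→5 push 12 @ unit cost 11 (adds 132)
total cost = 140

Minimum cost for 14 units: 140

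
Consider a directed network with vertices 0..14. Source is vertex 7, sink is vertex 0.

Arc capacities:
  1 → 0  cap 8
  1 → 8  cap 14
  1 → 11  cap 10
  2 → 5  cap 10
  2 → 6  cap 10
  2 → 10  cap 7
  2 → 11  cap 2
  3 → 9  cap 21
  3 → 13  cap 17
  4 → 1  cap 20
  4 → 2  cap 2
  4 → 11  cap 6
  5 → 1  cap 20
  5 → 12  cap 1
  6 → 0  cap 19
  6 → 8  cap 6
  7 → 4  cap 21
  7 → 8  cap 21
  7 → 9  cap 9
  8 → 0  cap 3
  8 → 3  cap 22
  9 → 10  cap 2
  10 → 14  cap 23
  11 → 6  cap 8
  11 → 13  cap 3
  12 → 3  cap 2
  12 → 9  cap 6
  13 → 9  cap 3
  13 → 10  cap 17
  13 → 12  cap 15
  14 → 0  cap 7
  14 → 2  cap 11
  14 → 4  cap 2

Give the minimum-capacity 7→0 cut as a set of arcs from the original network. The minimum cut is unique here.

Min-cut arcs: {(1,0), (2,6), (8,0), (11,6), (14,0)} (total capacity 36)

augment #1: 7→8→0 push 3
augment #2: 7→4→1→0 push 8
augment #3: 7→4→2→6→0 push 2
augment #4: 7→4→11→6→0 push 6
augment #5: 7→9→10→14→0 push 2
augment #6: 7→4→1→11→6→0 push 2
augment #7: 7→8→3→13→10→14→0 push 5
augment #8: 7→8→3→13→10→14→2→6→0 push 8
max flow = 36; residual-reachable set from 7 gives S-side
cut edges (S→T): {(1,0), (2,6), (8,0), (11,6), (14,0)} total cap 36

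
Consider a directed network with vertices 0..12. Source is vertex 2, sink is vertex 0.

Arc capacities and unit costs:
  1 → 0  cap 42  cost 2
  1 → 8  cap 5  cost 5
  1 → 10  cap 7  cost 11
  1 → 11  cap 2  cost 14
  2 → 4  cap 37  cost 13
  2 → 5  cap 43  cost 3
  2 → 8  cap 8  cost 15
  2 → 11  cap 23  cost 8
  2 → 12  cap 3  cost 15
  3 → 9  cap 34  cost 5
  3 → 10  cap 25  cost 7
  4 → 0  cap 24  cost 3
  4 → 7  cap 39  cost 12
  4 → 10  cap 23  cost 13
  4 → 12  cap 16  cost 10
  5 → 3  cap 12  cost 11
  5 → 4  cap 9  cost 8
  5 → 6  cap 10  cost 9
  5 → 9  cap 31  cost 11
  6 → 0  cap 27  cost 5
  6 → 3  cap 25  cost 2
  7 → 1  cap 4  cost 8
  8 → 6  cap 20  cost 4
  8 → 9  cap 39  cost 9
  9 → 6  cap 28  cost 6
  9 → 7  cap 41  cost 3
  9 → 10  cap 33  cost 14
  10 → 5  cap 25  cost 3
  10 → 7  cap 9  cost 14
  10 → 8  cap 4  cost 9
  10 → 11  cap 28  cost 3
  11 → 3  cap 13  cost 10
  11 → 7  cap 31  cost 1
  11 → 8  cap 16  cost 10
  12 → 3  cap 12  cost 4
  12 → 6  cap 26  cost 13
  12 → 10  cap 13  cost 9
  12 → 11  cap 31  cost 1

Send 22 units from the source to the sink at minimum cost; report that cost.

Minimum cost for 22 units: 334

shortest-cost path #1: 2→5→4→0 push 9 @ unit cost 14 (adds 126)
shortest-cost path #2: 2→4→0 push 13 @ unit cost 16 (adds 208)
total cost = 334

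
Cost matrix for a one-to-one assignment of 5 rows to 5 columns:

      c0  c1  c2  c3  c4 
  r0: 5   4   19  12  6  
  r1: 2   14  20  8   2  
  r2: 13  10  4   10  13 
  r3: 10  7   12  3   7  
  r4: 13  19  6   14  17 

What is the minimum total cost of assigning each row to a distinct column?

Minimum assignment cost: 26

one of 2 optimal assignments: row0→col0 (cost 5), row1→col4 (cost 2), row2→col1 (cost 10), row3→col3 (cost 3), row4→col2 (cost 6)
total = 5 + 2 + 10 + 3 + 6 = 26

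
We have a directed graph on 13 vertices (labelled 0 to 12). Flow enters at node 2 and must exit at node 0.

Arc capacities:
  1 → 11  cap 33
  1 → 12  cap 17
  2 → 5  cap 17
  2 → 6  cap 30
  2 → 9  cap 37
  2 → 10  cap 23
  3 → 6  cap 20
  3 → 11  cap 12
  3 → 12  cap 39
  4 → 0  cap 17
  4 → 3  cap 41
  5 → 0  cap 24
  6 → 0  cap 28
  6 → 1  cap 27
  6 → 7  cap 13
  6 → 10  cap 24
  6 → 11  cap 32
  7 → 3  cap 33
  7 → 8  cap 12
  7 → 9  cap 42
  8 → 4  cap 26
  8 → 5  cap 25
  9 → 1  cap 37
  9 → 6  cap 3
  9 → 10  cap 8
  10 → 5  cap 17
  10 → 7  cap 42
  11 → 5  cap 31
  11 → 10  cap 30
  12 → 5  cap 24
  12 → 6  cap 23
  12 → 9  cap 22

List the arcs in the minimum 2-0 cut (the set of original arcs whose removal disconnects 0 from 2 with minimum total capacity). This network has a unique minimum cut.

augment #1: 2→5→0 push 17
augment #2: 2→6→0 push 28
augment #3: 2→10→5→0 push 7
augment #4: 2→6→7→8→4→0 push 2
augment #5: 2→10→7→8→4→0 push 10
max flow = 64; residual-reachable set from 2 gives S-side
cut edges (S→T): {(5,0), (6,0), (7,8)} total cap 64

Min-cut arcs: {(5,0), (6,0), (7,8)} (total capacity 64)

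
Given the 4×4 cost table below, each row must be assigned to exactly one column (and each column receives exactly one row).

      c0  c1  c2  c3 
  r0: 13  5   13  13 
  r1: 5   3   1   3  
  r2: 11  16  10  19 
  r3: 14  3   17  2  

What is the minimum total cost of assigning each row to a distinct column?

Minimum assignment cost: 19

optimal assignment: row0→col1 (cost 5), row1→col2 (cost 1), row2→col0 (cost 11), row3→col3 (cost 2)
total = 5 + 1 + 11 + 2 = 19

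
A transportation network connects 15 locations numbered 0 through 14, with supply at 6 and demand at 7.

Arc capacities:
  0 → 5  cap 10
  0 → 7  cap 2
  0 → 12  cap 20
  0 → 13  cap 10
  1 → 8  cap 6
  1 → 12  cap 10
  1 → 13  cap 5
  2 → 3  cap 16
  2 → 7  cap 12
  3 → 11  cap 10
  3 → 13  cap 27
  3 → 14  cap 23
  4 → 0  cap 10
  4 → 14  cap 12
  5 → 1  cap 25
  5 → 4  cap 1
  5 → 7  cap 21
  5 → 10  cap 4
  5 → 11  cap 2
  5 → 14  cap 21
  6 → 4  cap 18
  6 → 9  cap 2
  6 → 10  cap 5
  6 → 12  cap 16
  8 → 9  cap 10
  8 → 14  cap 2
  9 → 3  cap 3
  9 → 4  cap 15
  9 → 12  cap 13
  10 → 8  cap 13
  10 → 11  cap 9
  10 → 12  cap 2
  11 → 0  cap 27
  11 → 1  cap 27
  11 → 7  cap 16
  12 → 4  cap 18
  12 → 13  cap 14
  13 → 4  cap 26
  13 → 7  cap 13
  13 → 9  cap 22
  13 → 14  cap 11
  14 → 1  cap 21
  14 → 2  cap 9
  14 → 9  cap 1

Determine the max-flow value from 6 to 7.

Maximum flow value: 40

augment #1: 6→4→0→7 bottleneck 2, total now 2
augment #2: 6→10→11→7 bottleneck 5, total now 7
augment #3: 6→12→13→7 bottleneck 13, total now 20
augment #4: 6→4→0→5→7 bottleneck 8, total now 28
augment #5: 6→4→14→2→7 bottleneck 8, total now 36
augment #6: 6→9→3→11→7 bottleneck 2, total now 38
augment #7: 6→12→4→14→2→7 bottleneck 1, total now 39
augment #8: 6→12→13→9→3→11→7 bottleneck 1, total now 40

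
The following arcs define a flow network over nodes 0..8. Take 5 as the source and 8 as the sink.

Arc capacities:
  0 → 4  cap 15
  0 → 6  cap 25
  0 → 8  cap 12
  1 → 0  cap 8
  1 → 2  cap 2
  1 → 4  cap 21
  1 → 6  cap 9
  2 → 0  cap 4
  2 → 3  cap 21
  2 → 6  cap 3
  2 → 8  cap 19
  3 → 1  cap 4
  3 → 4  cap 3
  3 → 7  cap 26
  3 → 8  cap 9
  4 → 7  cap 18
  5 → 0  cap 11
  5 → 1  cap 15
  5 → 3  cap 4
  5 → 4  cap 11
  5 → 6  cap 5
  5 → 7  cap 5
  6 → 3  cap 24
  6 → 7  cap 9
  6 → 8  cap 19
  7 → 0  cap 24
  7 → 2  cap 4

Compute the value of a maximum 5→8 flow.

Maximum flow value: 46

augment #1: 5→0→8 bottleneck 11, total now 11
augment #2: 5→3→8 bottleneck 4, total now 15
augment #3: 5→6→8 bottleneck 5, total now 20
augment #4: 5→1→0→8 bottleneck 1, total now 21
augment #5: 5→1→2→8 bottleneck 2, total now 23
augment #6: 5→1→6→8 bottleneck 9, total now 32
augment #7: 5→7→2→8 bottleneck 4, total now 36
augment #8: 5→1→0→6→8 bottleneck 3, total now 39
augment #9: 5→7→0→6→8 bottleneck 1, total now 40
augment #10: 5→4→7→0→6→8 bottleneck 1, total now 41
augment #11: 5→4→7→0→6→3→8 bottleneck 5, total now 46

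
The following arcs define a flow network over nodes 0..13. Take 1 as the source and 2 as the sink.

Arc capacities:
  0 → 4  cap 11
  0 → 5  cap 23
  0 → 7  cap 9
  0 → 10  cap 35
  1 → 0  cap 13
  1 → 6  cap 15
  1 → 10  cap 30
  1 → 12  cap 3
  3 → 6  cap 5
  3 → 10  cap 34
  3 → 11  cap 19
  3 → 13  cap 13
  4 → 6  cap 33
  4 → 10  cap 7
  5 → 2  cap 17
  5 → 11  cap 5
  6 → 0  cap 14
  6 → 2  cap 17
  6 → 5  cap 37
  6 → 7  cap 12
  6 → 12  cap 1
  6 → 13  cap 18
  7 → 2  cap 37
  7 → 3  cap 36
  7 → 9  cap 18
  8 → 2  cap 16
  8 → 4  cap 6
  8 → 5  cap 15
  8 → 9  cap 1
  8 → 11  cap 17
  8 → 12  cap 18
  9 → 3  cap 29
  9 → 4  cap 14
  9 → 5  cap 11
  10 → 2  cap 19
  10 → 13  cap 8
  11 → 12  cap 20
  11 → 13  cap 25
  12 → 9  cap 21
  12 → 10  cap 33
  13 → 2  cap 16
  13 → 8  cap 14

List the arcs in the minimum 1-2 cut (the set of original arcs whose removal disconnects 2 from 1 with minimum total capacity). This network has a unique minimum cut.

Min-cut arcs: {(1,0), (1,6), (1,12), (10,2), (10,13)} (total capacity 58)

augment #1: 1→6→2 push 15
augment #2: 1→10→2 push 19
augment #3: 1→0→5→2 push 13
augment #4: 1→10→13→2 push 8
augment #5: 1→12→9→5→2 push 3
max flow = 58; residual-reachable set from 1 gives S-side
cut edges (S→T): {(1,0), (1,6), (1,12), (10,2), (10,13)} total cap 58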